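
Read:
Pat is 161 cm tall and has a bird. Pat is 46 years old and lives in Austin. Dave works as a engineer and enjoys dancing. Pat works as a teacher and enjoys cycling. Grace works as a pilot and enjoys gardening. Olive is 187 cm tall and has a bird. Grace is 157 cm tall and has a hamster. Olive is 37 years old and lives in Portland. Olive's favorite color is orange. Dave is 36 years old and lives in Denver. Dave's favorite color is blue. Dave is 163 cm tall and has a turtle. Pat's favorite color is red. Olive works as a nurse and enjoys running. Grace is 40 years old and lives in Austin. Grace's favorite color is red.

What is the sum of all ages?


40+37+46+36 = 159

159


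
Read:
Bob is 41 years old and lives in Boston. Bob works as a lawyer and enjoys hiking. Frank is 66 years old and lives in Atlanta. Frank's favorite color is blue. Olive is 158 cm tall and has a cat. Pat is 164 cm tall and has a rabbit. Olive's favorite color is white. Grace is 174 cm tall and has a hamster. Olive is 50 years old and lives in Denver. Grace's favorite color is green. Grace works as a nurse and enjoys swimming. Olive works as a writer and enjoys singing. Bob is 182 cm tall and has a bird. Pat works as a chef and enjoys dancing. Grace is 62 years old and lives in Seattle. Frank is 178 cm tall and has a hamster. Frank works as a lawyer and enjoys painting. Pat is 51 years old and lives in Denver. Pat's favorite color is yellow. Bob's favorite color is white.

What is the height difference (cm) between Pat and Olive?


|164 - 158| = 6

6


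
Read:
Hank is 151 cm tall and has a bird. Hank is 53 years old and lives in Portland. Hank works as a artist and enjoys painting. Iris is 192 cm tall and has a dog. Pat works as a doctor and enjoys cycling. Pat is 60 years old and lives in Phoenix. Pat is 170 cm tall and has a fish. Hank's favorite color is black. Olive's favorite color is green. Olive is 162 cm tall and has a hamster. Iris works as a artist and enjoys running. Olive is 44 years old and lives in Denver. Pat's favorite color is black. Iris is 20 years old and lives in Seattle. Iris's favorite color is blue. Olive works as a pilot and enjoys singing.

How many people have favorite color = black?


Count: 2

2


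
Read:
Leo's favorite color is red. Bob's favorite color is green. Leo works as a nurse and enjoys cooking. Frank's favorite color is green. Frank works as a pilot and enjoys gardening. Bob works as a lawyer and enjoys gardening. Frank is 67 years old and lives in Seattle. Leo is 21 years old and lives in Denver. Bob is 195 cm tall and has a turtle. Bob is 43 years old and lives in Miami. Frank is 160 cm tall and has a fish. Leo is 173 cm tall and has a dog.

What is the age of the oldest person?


Oldest: Frank at 67

67


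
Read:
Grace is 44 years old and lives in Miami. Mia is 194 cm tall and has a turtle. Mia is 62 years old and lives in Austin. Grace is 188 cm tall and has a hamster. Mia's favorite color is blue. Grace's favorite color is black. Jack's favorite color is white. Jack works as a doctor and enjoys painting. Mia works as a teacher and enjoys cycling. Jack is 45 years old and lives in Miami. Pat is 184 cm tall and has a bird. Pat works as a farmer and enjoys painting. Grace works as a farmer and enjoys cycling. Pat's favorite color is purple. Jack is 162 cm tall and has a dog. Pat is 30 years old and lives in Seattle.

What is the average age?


Sum=181, n=4, avg=45.25

45.25


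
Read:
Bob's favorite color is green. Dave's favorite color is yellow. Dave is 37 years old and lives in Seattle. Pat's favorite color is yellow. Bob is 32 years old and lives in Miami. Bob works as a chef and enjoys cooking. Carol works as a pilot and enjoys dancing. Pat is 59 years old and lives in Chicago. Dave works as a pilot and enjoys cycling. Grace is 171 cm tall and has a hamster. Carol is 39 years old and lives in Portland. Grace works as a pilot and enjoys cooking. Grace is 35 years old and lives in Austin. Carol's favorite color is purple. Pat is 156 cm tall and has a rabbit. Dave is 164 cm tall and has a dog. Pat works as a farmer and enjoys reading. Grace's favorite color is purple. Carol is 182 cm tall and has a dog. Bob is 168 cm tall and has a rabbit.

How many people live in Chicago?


Count in Chicago: 1

1


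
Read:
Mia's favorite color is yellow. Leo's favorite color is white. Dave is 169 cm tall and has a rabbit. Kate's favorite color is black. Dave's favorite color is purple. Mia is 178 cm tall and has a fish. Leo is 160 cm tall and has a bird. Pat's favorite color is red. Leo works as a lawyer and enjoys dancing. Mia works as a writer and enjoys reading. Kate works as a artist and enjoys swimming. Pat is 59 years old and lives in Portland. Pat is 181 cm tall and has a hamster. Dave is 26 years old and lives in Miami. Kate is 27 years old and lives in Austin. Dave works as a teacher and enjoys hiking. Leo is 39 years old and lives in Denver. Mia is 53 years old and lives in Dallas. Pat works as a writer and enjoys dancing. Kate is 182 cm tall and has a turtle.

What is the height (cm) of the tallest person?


Tallest: Kate at 182 cm

182


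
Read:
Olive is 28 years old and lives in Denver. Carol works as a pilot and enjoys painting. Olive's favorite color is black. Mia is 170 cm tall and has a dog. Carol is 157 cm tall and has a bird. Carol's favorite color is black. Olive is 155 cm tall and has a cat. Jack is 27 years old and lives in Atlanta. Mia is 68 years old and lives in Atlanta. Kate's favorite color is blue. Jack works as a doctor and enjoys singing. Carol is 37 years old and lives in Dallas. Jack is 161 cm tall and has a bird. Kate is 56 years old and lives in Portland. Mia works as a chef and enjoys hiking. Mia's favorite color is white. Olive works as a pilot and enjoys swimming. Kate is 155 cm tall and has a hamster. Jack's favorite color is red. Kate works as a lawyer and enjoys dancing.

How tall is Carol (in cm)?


Carol is 157 cm tall

157


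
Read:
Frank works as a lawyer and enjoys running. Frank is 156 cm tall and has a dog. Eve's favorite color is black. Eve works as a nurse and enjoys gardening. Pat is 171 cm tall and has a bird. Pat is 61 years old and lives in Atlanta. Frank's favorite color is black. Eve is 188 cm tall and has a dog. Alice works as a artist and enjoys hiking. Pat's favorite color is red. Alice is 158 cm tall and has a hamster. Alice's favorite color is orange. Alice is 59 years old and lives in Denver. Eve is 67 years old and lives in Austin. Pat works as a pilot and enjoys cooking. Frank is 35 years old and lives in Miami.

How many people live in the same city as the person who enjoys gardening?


Person with hobby gardening is Eve, city Austin. Count = 1

1


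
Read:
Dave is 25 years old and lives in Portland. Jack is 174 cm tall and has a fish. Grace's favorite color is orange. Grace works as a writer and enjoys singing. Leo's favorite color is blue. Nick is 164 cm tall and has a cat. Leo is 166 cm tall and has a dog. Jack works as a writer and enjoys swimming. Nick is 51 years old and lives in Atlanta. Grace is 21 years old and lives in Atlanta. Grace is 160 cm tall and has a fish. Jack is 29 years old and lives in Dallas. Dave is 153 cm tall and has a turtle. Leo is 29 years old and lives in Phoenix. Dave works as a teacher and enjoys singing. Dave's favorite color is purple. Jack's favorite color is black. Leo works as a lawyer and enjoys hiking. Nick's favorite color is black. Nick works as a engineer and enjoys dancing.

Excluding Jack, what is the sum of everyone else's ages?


Sum (excluding Jack): 126

126


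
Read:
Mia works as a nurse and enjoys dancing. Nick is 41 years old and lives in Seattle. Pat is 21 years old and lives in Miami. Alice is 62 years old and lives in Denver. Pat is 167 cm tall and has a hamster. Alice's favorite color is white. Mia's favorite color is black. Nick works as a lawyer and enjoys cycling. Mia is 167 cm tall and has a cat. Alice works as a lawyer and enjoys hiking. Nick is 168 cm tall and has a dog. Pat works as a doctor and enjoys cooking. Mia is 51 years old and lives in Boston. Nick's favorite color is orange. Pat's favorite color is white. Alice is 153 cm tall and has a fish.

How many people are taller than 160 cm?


Taller than 160: 3

3


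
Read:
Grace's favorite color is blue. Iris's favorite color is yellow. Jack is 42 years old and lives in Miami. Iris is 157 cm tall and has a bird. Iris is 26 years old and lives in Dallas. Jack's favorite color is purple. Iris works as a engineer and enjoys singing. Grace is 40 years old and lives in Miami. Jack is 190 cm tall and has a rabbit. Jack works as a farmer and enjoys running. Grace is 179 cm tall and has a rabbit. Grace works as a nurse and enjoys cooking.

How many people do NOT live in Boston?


Not in Boston: 3

3


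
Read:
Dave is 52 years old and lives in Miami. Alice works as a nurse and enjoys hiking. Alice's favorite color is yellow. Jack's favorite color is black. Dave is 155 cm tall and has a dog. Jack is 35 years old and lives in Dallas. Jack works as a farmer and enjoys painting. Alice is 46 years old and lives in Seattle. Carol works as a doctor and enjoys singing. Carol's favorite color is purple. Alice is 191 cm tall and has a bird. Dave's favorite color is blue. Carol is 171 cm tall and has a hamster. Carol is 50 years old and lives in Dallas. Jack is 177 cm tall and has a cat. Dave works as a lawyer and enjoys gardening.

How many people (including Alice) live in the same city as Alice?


Alice lives in Seattle. Count = 1

1


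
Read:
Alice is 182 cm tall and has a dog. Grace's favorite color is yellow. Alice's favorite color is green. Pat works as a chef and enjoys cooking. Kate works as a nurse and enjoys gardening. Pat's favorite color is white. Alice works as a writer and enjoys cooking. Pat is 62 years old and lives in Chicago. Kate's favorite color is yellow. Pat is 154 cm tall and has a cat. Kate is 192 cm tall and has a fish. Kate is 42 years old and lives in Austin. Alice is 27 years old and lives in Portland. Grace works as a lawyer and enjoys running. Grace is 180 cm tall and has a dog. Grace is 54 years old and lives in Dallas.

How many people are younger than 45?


Filter: 2

2


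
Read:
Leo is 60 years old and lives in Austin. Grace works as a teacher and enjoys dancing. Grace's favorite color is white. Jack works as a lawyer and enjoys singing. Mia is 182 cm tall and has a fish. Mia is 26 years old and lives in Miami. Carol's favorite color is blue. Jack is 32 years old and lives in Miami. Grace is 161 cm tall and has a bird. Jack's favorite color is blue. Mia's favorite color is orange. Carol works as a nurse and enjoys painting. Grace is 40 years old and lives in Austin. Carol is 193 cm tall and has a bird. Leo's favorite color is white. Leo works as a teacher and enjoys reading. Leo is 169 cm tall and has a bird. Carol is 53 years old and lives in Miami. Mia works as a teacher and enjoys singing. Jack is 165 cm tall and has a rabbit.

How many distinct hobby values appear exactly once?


Unique hobby values: 3

3


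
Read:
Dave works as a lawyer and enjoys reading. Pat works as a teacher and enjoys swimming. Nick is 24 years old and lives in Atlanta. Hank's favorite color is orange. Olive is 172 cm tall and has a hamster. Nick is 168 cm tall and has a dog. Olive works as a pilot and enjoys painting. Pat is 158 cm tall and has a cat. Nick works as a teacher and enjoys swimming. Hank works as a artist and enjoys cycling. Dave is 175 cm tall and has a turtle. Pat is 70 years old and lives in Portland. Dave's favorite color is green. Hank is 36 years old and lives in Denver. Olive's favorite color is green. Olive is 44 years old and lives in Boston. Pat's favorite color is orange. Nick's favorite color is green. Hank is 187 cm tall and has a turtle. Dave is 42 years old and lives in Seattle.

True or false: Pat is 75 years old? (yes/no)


Pat is actually 70. no

no


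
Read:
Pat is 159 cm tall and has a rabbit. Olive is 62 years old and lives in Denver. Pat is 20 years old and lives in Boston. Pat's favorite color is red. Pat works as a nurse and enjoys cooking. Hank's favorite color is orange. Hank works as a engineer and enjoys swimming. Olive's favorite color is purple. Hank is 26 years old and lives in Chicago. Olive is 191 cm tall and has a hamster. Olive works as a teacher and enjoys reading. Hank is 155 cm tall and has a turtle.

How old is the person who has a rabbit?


Person with rabbit is Pat, age 20

20


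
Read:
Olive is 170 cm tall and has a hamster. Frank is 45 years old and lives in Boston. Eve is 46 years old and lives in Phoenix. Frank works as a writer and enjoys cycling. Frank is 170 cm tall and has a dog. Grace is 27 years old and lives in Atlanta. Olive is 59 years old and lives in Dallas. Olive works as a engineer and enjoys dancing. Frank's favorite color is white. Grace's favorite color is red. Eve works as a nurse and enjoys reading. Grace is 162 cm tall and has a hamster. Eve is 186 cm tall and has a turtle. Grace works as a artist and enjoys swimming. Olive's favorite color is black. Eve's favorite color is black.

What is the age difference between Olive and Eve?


|59 - 46| = 13

13


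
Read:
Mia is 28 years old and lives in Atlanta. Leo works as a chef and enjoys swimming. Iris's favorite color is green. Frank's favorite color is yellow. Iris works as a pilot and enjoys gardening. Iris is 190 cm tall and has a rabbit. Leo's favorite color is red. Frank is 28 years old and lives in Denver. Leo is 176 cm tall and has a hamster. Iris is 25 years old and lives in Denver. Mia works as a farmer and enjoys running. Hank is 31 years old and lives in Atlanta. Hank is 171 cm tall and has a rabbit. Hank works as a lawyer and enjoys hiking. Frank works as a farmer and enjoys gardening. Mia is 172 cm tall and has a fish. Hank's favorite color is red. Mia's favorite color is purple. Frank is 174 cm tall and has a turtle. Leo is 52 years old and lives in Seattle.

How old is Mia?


Mia is 28 years old

28


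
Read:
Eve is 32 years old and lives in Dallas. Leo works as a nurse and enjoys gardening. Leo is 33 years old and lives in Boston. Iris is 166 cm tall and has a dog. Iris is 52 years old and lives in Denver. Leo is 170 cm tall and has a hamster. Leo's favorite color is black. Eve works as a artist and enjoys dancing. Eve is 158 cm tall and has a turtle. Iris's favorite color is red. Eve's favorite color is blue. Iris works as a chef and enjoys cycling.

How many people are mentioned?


People: Leo, Iris, Eve. Count = 3

3


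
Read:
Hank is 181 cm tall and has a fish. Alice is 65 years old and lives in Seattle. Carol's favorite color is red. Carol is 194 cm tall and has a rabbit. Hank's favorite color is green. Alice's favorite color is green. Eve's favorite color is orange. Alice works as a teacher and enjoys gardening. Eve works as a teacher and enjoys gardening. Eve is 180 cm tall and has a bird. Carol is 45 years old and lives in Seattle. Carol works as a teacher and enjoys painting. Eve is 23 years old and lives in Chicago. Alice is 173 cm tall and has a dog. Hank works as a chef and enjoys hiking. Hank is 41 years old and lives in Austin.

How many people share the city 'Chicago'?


Count: 1

1


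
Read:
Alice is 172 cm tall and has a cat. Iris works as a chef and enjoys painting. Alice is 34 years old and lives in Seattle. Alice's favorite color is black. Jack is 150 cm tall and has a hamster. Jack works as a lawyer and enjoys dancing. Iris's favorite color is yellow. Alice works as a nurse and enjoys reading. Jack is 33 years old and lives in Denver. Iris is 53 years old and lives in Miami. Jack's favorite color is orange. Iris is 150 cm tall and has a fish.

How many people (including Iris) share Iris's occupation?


Iris is a chef. Count = 1

1


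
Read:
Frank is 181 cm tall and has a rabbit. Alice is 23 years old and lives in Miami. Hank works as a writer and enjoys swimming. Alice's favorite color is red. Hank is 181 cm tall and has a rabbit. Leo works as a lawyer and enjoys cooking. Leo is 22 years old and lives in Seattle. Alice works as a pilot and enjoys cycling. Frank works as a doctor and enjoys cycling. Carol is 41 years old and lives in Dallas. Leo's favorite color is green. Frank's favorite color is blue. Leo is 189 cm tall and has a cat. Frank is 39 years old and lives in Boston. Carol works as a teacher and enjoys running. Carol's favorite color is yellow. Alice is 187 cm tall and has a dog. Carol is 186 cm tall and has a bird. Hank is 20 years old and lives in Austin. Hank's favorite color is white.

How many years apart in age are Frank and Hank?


39 vs 20, diff = 19

19


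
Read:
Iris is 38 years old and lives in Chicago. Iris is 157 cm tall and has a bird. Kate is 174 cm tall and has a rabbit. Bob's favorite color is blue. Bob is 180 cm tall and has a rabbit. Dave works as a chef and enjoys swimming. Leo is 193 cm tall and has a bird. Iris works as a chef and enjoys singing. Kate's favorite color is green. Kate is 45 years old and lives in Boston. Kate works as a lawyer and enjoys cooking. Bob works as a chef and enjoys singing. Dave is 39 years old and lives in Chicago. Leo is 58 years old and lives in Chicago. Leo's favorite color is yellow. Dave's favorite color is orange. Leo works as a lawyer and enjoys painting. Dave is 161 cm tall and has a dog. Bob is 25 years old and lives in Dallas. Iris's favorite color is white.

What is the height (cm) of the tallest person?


Tallest: Leo at 193 cm

193


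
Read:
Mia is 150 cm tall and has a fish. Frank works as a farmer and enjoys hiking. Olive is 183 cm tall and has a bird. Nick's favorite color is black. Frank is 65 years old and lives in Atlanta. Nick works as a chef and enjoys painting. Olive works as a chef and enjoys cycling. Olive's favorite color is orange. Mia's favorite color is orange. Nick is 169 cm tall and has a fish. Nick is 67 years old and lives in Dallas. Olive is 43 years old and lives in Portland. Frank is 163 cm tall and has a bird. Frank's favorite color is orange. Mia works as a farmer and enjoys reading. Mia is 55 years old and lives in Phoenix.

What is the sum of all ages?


43+67+55+65 = 230

230


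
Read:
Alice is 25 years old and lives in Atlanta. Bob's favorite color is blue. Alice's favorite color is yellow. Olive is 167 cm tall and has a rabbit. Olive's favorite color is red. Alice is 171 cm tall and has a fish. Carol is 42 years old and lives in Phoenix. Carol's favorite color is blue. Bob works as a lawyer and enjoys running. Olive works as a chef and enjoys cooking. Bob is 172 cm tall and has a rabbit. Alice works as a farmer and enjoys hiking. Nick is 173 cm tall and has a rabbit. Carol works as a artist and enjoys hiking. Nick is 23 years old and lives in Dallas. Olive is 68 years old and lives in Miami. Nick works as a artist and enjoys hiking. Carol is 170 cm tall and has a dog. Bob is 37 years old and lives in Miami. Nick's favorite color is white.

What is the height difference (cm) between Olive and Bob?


|167 - 172| = 5

5


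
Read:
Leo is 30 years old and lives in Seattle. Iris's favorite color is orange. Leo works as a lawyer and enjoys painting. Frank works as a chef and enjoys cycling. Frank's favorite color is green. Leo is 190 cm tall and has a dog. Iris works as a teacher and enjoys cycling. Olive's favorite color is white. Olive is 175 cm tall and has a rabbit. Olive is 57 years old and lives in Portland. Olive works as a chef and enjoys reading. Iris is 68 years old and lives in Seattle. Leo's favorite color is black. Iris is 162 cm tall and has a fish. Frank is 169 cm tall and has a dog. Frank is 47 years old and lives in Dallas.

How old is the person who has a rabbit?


Person with rabbit is Olive, age 57

57


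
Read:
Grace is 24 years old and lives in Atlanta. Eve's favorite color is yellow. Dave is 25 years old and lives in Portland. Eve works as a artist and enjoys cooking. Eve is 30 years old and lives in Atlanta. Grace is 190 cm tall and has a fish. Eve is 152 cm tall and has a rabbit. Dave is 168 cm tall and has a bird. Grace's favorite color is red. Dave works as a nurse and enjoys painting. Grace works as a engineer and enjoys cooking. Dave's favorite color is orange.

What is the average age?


Sum=79, n=3, avg=26.33

26.33


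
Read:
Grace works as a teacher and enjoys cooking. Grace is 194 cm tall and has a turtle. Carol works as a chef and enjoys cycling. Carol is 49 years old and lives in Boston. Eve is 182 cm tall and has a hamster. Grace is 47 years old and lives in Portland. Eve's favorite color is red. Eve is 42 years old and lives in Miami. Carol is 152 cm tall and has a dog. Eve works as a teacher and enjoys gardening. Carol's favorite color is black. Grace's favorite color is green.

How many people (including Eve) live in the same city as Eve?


Eve lives in Miami. Count = 1

1


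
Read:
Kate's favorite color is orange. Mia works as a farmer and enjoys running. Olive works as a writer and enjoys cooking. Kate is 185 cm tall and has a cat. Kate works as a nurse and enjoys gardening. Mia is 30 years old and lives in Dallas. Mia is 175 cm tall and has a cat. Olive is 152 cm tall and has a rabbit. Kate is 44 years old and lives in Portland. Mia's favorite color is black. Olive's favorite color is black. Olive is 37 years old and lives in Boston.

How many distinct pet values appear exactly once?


Unique pet values: 1

1


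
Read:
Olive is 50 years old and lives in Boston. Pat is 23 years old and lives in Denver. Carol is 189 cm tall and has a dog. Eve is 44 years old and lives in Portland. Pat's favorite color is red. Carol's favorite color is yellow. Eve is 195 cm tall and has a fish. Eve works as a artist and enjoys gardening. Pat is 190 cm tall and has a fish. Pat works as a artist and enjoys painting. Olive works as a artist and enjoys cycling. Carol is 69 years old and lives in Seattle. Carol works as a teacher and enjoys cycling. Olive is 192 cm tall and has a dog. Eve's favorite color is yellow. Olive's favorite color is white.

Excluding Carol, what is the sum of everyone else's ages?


Sum (excluding Carol): 117

117


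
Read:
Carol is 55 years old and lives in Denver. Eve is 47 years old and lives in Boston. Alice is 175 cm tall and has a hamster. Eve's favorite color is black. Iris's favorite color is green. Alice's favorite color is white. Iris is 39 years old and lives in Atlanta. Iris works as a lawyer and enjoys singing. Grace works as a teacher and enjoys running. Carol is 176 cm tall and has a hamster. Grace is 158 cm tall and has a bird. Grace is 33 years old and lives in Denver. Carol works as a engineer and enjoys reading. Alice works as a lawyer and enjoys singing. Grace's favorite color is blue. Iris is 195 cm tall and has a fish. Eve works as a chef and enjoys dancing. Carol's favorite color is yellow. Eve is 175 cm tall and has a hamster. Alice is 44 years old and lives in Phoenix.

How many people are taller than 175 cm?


Taller than 175: 2

2


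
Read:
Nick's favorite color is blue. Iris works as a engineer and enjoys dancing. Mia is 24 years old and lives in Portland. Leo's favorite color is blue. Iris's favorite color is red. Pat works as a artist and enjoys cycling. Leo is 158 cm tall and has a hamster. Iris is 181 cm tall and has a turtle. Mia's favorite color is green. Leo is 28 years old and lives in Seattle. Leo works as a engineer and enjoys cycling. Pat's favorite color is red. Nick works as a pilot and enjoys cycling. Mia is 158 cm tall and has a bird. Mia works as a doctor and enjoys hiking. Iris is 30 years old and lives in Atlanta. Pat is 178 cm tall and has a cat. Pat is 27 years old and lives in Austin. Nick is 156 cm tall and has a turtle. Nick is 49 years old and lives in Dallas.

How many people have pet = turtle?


Count: 2

2


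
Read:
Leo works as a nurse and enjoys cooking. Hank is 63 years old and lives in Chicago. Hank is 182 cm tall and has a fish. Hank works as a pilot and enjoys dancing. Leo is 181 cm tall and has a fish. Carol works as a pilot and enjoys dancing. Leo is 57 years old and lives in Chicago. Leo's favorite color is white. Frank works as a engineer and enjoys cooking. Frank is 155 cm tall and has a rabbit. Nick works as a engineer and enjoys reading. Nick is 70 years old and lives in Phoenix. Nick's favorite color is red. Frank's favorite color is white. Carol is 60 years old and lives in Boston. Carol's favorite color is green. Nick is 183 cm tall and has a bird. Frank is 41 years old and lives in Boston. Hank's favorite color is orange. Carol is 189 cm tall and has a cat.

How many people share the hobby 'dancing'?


Count: 2

2


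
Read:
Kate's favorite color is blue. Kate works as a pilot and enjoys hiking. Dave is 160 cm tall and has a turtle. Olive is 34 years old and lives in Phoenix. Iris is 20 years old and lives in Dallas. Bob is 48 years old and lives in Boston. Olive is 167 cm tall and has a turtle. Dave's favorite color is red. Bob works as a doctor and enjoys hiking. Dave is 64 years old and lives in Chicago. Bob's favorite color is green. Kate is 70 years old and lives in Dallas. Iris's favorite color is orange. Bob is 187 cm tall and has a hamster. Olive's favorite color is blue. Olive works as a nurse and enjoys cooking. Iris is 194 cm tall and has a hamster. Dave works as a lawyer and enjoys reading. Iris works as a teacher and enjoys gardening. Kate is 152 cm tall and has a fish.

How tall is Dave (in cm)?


Dave is 160 cm tall

160


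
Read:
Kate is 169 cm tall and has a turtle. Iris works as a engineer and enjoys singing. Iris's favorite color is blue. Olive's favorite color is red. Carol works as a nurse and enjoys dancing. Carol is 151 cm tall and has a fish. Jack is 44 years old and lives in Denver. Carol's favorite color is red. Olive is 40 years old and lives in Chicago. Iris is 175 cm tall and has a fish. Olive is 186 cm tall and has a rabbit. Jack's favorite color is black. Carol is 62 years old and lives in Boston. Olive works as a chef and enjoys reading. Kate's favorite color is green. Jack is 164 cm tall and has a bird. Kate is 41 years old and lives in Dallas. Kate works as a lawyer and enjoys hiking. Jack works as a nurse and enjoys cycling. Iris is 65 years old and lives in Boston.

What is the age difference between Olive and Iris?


|40 - 65| = 25

25


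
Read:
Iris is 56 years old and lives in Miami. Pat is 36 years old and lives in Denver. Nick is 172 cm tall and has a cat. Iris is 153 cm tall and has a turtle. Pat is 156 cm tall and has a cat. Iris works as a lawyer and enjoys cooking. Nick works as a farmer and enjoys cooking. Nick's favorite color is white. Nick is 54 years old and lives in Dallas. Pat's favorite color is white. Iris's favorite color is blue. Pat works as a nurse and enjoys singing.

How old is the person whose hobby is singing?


Person with hobby=singing is Pat, age 36

36


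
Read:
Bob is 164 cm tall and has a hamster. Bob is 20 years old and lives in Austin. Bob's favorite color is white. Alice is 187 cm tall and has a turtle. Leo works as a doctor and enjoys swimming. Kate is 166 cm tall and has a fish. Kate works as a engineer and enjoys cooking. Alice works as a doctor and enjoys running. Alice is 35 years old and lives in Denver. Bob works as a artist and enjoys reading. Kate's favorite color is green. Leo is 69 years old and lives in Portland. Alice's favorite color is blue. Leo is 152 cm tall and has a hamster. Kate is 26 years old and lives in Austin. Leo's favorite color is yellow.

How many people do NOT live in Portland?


Not in Portland: 3

3


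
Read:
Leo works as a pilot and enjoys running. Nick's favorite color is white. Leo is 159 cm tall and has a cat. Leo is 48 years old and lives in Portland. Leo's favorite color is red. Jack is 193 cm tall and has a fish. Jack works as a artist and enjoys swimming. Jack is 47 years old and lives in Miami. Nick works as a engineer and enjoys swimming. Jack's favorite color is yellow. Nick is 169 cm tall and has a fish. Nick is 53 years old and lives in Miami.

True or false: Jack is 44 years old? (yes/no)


Jack is actually 47. no

no


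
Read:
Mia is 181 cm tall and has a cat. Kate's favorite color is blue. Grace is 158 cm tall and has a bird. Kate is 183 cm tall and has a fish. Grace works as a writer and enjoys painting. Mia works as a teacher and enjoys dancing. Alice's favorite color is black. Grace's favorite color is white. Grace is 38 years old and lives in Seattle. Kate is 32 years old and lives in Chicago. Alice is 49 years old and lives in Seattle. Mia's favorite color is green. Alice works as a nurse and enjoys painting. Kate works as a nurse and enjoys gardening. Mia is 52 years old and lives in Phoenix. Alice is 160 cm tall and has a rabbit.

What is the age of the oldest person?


Oldest: Mia at 52

52


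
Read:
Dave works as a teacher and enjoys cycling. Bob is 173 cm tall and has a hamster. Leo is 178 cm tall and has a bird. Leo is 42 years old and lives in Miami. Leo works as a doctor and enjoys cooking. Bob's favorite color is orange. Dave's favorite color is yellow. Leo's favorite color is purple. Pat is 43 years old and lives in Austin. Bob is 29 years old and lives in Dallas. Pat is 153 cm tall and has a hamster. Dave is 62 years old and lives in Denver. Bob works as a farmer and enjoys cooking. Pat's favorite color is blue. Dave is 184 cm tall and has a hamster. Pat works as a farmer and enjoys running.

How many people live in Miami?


Count in Miami: 1

1


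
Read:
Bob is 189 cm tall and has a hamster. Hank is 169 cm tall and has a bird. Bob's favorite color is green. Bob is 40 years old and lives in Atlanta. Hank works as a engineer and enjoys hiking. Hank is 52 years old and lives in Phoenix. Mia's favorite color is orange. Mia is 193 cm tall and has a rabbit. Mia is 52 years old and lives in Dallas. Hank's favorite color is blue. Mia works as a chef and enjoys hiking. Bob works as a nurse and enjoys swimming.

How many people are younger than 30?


Filter: 0

0


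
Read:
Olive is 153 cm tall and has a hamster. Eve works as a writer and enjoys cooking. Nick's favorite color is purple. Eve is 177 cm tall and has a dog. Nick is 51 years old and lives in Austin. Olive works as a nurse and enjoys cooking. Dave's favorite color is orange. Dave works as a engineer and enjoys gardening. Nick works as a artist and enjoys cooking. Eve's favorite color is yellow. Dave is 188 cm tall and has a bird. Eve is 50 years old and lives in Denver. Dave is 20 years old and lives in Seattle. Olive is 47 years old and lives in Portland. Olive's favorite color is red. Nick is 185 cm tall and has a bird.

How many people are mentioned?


People: Dave, Olive, Eve, Nick. Count = 4

4


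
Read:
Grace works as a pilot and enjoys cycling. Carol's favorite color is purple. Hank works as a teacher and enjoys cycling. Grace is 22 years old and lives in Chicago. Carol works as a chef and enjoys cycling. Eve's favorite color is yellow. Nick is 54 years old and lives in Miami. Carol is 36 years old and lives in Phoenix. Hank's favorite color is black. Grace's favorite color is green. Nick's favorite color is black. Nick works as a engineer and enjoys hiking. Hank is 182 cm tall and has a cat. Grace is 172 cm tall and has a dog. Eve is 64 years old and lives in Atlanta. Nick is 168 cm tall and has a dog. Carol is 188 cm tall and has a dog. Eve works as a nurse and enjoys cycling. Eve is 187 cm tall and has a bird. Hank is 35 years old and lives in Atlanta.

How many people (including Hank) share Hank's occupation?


Hank is a teacher. Count = 1

1


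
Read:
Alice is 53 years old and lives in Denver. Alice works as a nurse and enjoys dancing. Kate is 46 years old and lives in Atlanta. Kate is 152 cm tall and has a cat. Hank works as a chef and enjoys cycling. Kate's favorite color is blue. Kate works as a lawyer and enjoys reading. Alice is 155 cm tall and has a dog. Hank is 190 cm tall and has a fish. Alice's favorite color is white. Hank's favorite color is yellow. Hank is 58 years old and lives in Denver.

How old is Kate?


Kate is 46 years old

46


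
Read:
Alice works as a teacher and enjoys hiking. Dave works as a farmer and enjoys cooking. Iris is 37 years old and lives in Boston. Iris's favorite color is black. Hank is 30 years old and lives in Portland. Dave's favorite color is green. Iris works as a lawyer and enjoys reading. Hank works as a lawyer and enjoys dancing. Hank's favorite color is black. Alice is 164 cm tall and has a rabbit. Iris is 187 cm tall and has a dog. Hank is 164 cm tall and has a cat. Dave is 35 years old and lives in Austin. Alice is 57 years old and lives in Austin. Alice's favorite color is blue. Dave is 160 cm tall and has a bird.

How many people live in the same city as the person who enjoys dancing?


Person with hobby dancing is Hank, city Portland. Count = 1

1


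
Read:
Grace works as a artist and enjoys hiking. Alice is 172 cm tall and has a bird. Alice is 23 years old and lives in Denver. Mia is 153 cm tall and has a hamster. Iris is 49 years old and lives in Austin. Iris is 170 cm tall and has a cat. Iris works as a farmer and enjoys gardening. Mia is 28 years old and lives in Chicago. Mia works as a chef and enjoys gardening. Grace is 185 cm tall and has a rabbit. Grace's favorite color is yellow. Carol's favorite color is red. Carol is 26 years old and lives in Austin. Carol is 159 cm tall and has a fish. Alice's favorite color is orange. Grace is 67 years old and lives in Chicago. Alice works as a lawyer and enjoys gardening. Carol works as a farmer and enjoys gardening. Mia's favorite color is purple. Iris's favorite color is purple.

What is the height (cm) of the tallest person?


Tallest: Grace at 185 cm

185


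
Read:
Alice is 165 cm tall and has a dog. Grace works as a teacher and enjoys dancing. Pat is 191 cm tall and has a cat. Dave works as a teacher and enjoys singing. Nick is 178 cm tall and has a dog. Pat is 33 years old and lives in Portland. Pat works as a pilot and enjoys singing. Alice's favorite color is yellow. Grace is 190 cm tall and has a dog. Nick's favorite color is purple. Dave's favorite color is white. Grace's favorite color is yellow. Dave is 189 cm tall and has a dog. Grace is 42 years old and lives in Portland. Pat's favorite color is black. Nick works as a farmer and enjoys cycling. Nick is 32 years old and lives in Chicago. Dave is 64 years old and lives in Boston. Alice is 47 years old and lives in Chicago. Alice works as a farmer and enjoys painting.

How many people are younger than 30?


Filter: 0

0


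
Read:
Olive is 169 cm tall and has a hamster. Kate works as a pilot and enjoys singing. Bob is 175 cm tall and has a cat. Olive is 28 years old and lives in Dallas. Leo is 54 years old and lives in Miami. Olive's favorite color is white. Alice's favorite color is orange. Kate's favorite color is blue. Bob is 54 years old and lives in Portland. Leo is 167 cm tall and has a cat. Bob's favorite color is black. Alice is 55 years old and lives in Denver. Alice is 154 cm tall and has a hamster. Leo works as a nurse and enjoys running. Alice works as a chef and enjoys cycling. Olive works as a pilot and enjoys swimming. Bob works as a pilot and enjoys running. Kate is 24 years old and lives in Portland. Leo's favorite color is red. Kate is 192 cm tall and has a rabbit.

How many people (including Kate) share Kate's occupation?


Kate is a pilot. Count = 3

3


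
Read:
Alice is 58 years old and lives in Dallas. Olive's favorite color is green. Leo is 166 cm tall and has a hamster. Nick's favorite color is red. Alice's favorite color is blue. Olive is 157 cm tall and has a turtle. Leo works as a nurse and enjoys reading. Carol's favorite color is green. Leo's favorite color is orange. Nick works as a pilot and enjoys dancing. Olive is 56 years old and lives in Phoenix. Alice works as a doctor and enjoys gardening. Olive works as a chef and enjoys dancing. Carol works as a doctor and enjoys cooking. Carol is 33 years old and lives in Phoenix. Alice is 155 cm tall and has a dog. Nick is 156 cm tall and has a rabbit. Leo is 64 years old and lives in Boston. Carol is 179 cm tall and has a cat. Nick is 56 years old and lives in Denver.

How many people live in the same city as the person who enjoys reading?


Person with hobby reading is Leo, city Boston. Count = 1

1


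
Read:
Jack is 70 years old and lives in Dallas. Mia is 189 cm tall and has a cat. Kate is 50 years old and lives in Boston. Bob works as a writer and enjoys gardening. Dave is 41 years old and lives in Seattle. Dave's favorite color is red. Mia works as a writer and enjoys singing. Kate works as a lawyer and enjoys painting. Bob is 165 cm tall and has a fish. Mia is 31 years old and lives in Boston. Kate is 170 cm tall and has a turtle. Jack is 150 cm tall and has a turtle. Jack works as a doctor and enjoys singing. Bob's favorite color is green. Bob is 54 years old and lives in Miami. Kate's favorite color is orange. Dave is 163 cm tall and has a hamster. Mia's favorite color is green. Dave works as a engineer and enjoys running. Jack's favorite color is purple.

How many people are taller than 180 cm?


Taller than 180: 1

1


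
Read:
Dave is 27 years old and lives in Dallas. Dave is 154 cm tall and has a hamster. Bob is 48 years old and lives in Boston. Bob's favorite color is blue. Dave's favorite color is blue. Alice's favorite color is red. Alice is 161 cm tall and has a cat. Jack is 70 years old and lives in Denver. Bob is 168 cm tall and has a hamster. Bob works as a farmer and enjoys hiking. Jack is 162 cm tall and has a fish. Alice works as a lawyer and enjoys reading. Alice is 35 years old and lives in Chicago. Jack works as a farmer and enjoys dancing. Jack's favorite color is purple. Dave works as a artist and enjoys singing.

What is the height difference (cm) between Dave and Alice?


|154 - 161| = 7

7


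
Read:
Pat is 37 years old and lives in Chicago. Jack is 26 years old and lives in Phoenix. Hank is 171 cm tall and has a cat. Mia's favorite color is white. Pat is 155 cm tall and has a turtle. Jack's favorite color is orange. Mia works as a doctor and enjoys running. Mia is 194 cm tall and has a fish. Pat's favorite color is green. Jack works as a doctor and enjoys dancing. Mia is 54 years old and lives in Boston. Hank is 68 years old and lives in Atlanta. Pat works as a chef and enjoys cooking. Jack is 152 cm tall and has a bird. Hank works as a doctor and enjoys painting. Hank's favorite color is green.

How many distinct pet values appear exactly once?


Unique pet values: 4

4


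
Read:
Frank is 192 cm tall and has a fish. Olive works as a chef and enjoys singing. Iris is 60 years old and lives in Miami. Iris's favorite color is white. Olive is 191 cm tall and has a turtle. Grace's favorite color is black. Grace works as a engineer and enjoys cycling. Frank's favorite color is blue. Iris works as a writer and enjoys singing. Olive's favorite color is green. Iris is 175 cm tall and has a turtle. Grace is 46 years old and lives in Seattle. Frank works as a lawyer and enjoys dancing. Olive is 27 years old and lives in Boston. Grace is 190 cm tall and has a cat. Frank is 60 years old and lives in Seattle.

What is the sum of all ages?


60+27+46+60 = 193

193


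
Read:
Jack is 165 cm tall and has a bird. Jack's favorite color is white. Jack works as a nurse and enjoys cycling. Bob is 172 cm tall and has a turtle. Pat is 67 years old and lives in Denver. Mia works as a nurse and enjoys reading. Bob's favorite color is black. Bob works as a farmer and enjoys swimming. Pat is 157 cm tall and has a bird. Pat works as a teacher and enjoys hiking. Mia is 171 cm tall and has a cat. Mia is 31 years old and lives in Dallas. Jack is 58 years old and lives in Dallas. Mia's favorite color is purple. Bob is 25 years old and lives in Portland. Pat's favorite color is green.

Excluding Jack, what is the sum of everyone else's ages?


Sum (excluding Jack): 123

123


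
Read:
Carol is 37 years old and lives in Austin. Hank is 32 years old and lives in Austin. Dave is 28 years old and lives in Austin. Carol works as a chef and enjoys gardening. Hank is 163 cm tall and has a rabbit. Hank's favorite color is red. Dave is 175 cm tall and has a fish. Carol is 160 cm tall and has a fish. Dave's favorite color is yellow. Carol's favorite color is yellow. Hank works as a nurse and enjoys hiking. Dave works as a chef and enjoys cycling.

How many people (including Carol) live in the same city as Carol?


Carol lives in Austin. Count = 3

3
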